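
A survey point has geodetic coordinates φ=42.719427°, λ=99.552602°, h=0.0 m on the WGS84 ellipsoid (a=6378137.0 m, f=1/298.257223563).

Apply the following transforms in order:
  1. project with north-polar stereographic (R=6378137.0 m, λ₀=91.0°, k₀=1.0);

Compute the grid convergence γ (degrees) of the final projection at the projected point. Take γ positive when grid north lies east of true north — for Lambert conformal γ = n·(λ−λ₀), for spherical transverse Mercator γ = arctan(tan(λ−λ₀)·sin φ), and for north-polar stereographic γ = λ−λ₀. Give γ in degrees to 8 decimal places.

8.55260200

start: φ=42.719427°, λ=99.552602°, h=0.000 m
→ into stereo (λ₀=91.0°): φ=42.71942700°, λ−λ₀=8.55260200°
convergence γ = 8.55260200°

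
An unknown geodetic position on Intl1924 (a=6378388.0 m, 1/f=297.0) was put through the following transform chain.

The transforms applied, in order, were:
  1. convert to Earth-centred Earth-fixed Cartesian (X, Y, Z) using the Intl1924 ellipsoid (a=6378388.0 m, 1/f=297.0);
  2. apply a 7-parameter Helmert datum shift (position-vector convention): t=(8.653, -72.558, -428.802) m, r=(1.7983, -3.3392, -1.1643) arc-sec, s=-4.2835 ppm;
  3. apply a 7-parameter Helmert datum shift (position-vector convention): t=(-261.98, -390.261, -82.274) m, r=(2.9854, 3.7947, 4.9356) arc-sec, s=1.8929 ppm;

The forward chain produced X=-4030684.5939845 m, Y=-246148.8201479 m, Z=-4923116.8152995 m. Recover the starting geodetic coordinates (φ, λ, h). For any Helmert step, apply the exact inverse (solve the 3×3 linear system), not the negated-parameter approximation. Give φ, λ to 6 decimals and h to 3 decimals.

φ=-50.828062°, λ=-176.511116°, h=1341.753 m

start: X=-4030684.5940, Y=-246148.8201, Z=-4923116.8153 m
→ Helmert⁻¹: X=-4030330.2935, Y=-245732.9094, Z=-4923095.8128
→ Helmert⁻¹: X=-4030434.5153, Y=-245727.0716, Z=-4922620.7064
→ geod (Bowring, a=6378388.000): φ=-50.82806200°, λ=-176.51111600°, h=1341.7530 m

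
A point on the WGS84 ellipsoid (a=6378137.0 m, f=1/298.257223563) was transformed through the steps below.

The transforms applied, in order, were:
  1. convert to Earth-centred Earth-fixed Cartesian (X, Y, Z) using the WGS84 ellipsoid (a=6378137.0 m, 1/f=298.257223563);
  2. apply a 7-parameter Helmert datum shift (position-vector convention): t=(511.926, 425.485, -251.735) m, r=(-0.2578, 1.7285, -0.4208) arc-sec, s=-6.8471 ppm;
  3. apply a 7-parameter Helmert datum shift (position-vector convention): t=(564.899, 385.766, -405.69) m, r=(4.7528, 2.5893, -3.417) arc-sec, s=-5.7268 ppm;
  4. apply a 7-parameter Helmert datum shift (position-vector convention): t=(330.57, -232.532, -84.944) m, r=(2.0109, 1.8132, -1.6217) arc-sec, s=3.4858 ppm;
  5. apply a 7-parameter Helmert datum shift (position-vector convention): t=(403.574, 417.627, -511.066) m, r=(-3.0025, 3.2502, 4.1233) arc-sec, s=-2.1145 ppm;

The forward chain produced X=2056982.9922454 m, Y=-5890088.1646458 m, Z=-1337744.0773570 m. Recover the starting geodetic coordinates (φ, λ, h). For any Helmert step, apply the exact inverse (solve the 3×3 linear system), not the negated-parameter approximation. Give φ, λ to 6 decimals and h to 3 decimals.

φ=-12.167614°, λ=-70.767262°, h=3693.163 m

start: X=2056982.9922, Y=-5890088.1646, Z=-1337744.0774 m
→ Helmert⁻¹: X=2056487.0853, Y=-5890539.8907, Z=-1337289.1798
→ Helmert⁻¹: X=2056207.4129, Y=-5890283.6958, Z=-1337124.0742
→ Helmert⁻¹: X=2055768.6503, Y=-5890699.9380, Z=-1336564.4979
→ Helmert⁻¹: X=2055294.0138, Y=-5891159.8972, Z=-1336312.0525
→ geod (Bowring, a=6378137.000): φ=-12.16761400°, λ=-70.76726200°, h=3693.1630 m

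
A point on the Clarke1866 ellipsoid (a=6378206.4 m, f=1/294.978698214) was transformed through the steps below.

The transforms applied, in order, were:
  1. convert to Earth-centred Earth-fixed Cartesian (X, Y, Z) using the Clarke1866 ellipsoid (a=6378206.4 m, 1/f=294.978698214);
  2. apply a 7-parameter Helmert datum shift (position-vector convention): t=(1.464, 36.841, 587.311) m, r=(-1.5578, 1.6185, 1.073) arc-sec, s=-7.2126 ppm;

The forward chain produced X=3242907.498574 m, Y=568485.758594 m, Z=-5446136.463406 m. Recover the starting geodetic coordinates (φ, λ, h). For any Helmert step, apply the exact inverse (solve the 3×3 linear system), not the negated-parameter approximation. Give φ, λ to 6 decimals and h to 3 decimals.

φ=-59.019957°, λ=9.942644°, h=2159.004 m

start: X=3242907.4986, Y=568485.7586, Z=-5446136.4634 m
→ Helmert⁻¹: X=3242975.1207, Y=568477.2836, Z=-5446733.3197
→ geod (Bowring, a=6378206.400): φ=-59.01995700°, λ=9.94264400°, h=2159.0040 m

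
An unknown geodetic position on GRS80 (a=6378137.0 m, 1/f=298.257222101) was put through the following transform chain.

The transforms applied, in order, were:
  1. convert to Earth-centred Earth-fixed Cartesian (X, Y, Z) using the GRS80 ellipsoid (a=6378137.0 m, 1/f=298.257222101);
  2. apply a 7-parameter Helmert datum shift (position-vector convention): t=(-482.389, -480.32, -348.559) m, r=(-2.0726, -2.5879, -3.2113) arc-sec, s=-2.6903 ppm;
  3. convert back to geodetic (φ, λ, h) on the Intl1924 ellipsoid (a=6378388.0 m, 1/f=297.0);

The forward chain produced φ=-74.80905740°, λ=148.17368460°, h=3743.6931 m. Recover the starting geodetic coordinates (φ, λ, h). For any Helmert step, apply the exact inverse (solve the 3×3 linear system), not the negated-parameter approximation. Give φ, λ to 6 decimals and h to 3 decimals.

start: φ=-74.809057°, λ=148.173685°, h=3743.693 m
→ ECEF (a=6378388.000, f=1/297.0): X=-1425381.6500, Y=884680.6629, Z=-6136976.1669
→ Helmert⁻¹: X=-1424993.8691, Y=885202.8410, Z=-6136617.3439
→ geod (Bowring, a=6378137.000): φ=-74.80826700°, λ=148.15154700°, h=3549.1880 m

φ=-74.808267°, λ=148.151547°, h=3549.188 m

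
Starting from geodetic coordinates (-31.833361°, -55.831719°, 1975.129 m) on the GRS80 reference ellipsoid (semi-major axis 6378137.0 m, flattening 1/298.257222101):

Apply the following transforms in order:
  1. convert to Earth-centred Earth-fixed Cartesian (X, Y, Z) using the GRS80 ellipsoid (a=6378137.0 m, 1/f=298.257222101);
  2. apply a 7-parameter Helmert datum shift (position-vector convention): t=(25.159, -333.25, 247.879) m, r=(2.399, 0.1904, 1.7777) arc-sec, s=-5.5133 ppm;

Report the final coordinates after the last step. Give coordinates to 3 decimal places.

X=3047145.600 m, Y=-4489260.861 m, Z=-3345577.614 m

start: φ=-31.833361°, λ=-55.831719°, h=1975.129 m
→ ECEF (a=6378137.000, f=1/298.257222101): X=3047101.6403, Y=-4489017.5351, Z=-3345788.9162
→ Helmert 7p (PV): X=3047145.5998, Y=-4489260.8608, Z=-3345577.6136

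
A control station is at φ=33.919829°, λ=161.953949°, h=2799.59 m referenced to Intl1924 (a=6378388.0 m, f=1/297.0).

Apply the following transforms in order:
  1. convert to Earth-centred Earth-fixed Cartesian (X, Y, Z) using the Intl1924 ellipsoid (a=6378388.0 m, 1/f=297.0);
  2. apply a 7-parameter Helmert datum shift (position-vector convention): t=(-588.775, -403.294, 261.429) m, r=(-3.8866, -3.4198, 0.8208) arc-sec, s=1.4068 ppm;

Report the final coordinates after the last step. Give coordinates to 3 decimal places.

X=-5040685.188 m, Y=1641728.481 m, Z=3540838.969 m

start: φ=33.919829°, λ=161.953949°, h=2799.590 m
→ ECEF (a=6378388.000, f=1/297.0): X=-5040024.0851, Y=1642082.8049, Z=3540687.0621
→ Helmert 7p (PV): X=-5040685.1883, Y=1641728.4814, Z=3540838.9687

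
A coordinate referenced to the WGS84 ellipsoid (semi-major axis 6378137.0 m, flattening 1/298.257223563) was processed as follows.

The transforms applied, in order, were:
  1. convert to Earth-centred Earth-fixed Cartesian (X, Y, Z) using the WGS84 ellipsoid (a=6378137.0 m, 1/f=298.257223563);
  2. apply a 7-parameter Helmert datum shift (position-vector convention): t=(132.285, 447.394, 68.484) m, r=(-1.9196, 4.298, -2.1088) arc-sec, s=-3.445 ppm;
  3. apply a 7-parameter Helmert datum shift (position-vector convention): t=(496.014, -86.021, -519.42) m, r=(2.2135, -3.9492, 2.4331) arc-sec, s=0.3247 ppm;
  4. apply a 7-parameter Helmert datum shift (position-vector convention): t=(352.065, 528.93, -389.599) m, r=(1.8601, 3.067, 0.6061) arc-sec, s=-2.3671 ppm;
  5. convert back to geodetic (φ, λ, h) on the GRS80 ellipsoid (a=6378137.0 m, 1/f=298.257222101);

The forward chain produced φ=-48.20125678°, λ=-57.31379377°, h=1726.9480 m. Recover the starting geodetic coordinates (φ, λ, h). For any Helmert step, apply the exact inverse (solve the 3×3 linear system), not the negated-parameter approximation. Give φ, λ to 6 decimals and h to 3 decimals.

φ=-48.193728°, λ=-57.331086°, h=1281.637 m

start: φ=-48.201257°, λ=-57.313794°, h=1726.948 m
→ ECEF (a=6378137.000, f=1/298.257222101): X=2300675.3294, Y=-3585568.5967, Z=-4733108.4536
→ Helmert⁻¹: X=2300388.5429, Y=-3586155.4543, Z=-4732663.5124
→ Helmert⁻¹: X=2299758.8770, Y=-3586146.1792, Z=-4732148.1034
→ Helmert⁻¹: X=2299769.7887, Y=-3586538.3764, Z=-4732218.3471
→ geod (Bowring, a=6378137.000): φ=-48.19372800°, λ=-57.33108600°, h=1281.6370 m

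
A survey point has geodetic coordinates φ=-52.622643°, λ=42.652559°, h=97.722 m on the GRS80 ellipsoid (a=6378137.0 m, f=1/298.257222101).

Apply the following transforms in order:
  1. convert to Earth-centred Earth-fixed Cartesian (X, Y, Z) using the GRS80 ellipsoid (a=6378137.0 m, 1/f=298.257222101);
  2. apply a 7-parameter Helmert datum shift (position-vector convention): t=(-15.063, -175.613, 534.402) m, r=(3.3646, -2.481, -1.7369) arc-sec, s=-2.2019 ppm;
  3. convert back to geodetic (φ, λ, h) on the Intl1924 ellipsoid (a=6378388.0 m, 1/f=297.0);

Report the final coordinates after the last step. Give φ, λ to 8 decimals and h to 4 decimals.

φ=-52.62031148°, λ=42.65060665°, h=-613.6939 m

start: φ=-52.622643°, λ=42.652559°, h=97.722 m
→ ECEF (a=6378137.000, f=1/298.257222101): X=2853788.2394, Y=2629028.3214, Z=-5045238.6970
→ Helmert 7p (PV): X=2853849.7160, Y=2628905.1866, Z=-5044615.9752
→ geod (Bowring, a=6378388.000): φ=-52.62031148°, λ=42.65060665°, h=-613.6939 m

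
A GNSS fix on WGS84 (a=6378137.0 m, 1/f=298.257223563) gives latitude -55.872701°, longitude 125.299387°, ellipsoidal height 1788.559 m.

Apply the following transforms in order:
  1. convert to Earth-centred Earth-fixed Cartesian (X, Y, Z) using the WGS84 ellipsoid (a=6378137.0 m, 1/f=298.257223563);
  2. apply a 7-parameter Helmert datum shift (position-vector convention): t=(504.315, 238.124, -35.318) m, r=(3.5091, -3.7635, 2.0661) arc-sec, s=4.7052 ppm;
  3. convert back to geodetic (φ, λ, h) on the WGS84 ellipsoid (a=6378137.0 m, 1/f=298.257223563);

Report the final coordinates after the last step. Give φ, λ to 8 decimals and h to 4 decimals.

start: φ=-55.872701°, λ=125.299387°, h=1788.559 m
→ ECEF (a=6378137.000, f=1/298.257223563): X=-2073083.4734, Y=2927987.2096, Z=-5257983.9942
→ Helmert 7p (PV): X=-2072522.3043, Y=2928307.7971, Z=-5258032.0647
→ geod (Bowring, a=6378137.000): φ=-55.87340821°, λ=125.28911382°, h=1793.2493 m

φ=-55.87340821°, λ=125.28911382°, h=1793.2493 m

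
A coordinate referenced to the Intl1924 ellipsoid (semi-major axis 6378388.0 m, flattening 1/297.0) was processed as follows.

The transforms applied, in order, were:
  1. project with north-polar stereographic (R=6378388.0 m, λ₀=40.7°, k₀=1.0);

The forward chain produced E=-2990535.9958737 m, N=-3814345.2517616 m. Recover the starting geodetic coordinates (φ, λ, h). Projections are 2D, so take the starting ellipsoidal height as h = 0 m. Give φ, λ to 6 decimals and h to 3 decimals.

start: E=-2990535.9959, N=-3814345.2518 m
→ stereo⁻¹: φ=48.39163800°, λ=2.60272300°

φ=48.391638°, λ=2.602723°, h=0.000 m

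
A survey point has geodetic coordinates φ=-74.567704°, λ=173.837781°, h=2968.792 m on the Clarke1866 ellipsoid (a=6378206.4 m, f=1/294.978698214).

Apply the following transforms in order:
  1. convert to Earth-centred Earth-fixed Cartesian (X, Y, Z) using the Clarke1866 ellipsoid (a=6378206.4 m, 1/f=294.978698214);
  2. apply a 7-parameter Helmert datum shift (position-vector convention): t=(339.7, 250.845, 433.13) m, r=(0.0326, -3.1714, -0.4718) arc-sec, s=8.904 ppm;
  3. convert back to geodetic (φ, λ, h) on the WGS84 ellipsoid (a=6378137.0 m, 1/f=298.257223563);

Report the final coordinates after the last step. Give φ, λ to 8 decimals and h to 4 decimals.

φ=-74.56912757°, λ=173.82765970°, h=2373.7747 m

start: φ=-74.567704°, λ=173.837781°, h=2968.792 m
→ ECEF (a=6378206.400, f=1/294.978698214): X=-1693547.9219, Y=182848.3508, Z=-6128784.6674
→ Helmert 7p (PV): X=-1693128.6498, Y=183105.6663, Z=-6128432.1183
→ geod (Bowring, a=6378137.000): φ=-74.56912757°, λ=173.82765970°, h=2373.7747 m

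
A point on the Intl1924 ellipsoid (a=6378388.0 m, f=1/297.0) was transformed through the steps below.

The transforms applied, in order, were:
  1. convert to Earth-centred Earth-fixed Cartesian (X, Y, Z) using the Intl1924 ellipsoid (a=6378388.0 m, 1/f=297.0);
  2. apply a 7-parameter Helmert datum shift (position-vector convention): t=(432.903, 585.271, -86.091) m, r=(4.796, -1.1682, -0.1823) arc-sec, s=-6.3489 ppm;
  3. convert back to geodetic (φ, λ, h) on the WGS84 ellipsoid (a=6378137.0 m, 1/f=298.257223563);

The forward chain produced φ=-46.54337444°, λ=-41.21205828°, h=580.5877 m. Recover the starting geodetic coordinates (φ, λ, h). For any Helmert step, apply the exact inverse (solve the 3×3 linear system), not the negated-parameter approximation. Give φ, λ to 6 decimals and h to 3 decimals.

start: φ=-46.543374°, λ=-41.212058°, h=580.588 m
→ ECEF (a=6378137.000, f=1/298.257223563): X=3306309.2937, Y=-2895684.3236, Z=-4607419.4687
→ Helmert⁻¹: X=3305873.8454, Y=-2896392.1887, Z=-4607314.0066
→ geod (Bowring, a=6378388.000): φ=-46.54263600°, λ=-41.22274000°, h=396.6200 m

φ=-46.542636°, λ=-41.222740°, h=396.620 m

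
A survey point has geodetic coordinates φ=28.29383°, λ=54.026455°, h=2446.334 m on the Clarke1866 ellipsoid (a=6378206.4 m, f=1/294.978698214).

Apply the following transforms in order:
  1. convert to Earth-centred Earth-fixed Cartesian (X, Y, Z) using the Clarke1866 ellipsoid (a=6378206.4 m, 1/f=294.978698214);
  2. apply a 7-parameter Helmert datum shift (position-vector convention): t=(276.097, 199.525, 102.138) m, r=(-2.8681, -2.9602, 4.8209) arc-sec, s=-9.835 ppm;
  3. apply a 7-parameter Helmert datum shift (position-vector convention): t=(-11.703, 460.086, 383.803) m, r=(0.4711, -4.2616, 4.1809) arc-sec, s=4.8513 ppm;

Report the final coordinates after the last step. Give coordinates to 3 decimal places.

X=3302737.218 m, Y=4551137.536 m, Z=3006743.528 m

start: φ=28.293830°, λ=54.026455°, h=2446.334 m
→ ECEF (a=6378206.400, f=1/294.978698214): X=3302793.1292, Y=4550321.5249, Z=3006209.8070
→ Helmert 7p (PV): X=3302887.2494, Y=4550595.2916, Z=3006266.5070
→ Helmert 7p (PV): X=3302737.2184, Y=4551137.5361, Z=3006743.5284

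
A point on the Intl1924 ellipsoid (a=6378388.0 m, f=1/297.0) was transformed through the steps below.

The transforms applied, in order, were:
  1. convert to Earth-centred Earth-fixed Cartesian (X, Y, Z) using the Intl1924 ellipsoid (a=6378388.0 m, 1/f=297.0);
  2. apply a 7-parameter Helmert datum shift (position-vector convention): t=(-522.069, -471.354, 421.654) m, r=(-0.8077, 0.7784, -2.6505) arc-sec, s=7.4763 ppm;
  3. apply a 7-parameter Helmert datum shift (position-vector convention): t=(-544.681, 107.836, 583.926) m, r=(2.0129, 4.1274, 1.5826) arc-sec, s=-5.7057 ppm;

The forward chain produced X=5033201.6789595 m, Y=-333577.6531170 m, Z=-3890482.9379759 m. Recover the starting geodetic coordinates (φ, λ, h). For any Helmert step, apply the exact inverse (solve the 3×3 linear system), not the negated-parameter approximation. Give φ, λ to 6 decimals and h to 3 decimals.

φ=-37.829076°, λ=-3.786729°, h=1337.376 m

start: X=5033201.6790, Y=-333577.6531, Z=-3890482.9380 m
→ Helmert⁻¹: X=5033850.3797, Y=-333763.9875, Z=-3890985.0799
→ Helmert⁻¹: X=5034353.7774, Y=-333210.2124, Z=-3891359.9470
→ geod (Bowring, a=6378388.000): φ=-37.82907600°, λ=-3.78672900°, h=1337.3760 m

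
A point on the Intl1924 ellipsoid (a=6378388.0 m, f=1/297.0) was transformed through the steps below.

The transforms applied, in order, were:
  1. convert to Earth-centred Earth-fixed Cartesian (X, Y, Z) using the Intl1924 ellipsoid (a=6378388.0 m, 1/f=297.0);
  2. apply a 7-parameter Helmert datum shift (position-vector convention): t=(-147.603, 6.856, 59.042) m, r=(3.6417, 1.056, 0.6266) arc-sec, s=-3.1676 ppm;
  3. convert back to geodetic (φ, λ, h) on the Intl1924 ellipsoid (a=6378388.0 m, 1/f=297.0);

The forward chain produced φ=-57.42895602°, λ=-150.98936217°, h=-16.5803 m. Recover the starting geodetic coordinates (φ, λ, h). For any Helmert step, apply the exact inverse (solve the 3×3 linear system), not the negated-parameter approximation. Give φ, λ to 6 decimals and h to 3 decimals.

φ=-57.429959°, λ=-150.986648°, h=-14.448 m

start: φ=-57.428956°, λ=-150.989362°, h=-16.580 m
→ ECEF (a=6378388.000, f=1/297.0): X=-3010122.9085, Y=-1669269.0437, Z=-5351865.5921
→ Helmert⁻¹: X=-3009962.5113, Y=-1669366.5343, Z=-5351927.5234
→ geod (Bowring, a=6378388.000): φ=-57.42995900°, λ=-150.98664800°, h=-14.4480 m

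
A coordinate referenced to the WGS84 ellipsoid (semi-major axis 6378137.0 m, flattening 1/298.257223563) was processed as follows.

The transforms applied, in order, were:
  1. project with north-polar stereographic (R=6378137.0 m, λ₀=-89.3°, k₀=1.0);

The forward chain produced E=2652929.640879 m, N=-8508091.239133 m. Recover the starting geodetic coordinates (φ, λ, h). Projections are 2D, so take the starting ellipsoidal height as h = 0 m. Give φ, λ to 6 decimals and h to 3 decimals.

start: E=2652929.6409, N=-8508091.2391 m
→ stereo⁻¹: φ=20.12023500°, λ=-71.98186600°

φ=20.120235°, λ=-71.981866°, h=0.000 m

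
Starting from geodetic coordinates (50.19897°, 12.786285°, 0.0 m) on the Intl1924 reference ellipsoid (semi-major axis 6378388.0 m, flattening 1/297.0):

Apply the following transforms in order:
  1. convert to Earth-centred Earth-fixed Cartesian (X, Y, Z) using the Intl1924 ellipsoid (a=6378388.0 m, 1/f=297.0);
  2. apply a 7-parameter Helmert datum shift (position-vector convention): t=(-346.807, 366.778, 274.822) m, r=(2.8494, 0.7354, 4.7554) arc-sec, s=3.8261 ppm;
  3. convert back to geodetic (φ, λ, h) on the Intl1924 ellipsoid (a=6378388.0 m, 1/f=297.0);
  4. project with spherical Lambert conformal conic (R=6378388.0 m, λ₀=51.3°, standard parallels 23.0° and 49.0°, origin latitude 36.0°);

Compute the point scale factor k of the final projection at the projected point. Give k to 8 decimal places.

start: φ=50.198970°, λ=12.786285°, h=0.000 m
→ ECEF (a=6378388.000, f=1/297.0): X=3989631.7387, Y=905417.8460, Z=4877079.4076
→ Helmert 7p (PV): X=3989296.7105, Y=905812.6953, Z=4877371.1732
→ geod (Bowring, a=6378388.000): φ=50.20230177°, λ=12.79271656°, h=70.9792 m
→ into lcc (λ₀=51.3°): φ=50.20230177°, λ−λ₀=-38.50728344°
scale k = 1.00547406

1.00547406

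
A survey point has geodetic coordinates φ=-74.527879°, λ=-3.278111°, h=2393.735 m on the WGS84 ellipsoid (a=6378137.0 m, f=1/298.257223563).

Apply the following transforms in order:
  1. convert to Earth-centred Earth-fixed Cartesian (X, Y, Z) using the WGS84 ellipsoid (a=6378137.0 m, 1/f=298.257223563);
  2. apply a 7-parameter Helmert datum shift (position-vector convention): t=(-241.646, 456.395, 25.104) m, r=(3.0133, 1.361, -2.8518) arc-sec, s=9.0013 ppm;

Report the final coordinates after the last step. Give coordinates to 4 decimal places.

start: φ=-74.527879°, λ=-3.278111°, h=2393.735 m
→ ECEF (a=6378137.000, f=1/298.257223563): X=1704651.6211, Y=-97636.2065, Z=-6127224.3140
→ Helmert 7p (PV): X=1704383.5395, Y=-97114.7462, Z=-6127267.0373

X=1704383.5395 m, Y=-97114.7462 m, Z=-6127267.0373 m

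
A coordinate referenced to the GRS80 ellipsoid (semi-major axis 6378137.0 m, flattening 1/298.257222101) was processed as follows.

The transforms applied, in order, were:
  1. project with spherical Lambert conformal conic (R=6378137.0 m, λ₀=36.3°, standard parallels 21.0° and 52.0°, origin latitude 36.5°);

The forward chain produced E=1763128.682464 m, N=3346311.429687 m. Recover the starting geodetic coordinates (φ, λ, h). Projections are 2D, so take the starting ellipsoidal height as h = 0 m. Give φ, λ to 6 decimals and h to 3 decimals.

φ=63.665717°, λ=69.436524°, h=0.000 m

start: E=1763128.6825, N=3346311.4297 m
→ lcc⁻¹: φ=63.66571700°, λ=69.43652400°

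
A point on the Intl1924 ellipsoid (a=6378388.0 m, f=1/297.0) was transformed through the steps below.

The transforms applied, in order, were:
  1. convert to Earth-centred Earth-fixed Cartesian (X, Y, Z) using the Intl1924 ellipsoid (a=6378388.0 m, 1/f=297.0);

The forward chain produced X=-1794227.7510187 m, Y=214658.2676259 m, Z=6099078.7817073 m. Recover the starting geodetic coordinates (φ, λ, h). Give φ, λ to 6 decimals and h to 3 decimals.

φ=73.601530°, λ=173.177660°, h=2502.352 m

start: X=-1794227.7510, Y=214658.2676, Z=6099078.7817 m
→ geod (Bowring, a=6378388.000): φ=73.60153000°, λ=173.17766000°, h=2502.3520 m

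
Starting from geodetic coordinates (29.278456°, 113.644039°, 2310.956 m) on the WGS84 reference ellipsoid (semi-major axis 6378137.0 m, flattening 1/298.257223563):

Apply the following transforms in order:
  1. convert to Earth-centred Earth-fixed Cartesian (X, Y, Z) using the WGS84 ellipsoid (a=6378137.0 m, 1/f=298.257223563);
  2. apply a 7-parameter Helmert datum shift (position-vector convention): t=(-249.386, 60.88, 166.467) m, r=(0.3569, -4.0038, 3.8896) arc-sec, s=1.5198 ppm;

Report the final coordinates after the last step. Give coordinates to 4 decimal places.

start: φ=29.278456°, λ=113.644039°, h=2310.956 m
→ ECEF (a=6378137.000, f=1/298.257223563): X=-2233796.6292, Y=5102265.0253, Z=3101988.7647
→ Helmert 7p (PV): X=-2234205.8380, Y=5102286.1689, Z=3102125.4144

X=-2234205.8380 m, Y=5102286.1689 m, Z=3102125.4144 m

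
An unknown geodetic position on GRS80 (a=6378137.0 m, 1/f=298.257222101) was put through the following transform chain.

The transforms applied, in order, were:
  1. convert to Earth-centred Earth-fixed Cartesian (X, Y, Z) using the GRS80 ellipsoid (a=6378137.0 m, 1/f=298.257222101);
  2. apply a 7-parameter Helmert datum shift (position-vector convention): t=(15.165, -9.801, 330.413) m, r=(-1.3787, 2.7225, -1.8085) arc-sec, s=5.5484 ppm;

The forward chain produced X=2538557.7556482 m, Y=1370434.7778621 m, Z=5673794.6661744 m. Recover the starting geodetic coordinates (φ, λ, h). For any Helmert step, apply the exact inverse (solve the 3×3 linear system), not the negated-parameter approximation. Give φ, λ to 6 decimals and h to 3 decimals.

φ=63.203513°, λ=28.363154°, h=3623.977 m

start: X=2538557.7556, Y=1370434.7779, Z=5673794.6662 m
→ Helmert⁻¹: X=2538441.6057, Y=1370421.3096, Z=5673475.4398
→ geod (Bowring, a=6378137.000): φ=63.20351300°, λ=28.36315400°, h=3623.9770 m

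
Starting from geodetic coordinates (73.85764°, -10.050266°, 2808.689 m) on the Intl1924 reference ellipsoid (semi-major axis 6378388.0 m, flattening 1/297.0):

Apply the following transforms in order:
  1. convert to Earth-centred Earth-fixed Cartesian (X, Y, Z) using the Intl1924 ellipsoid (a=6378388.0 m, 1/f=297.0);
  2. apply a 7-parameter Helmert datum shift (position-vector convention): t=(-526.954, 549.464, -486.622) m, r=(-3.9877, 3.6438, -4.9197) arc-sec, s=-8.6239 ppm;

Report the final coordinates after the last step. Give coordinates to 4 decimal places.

start: φ=73.857640°, λ=-10.050266°, h=2808.689 m
→ ECEF (a=6378388.000, f=1/297.0): X=1752348.5856, Y=-310571.7269, Z=6107384.7726
→ Helmert 7p (PV): X=1751907.0019, Y=-309943.3076, Z=6106820.5293

X=1751907.0019 m, Y=-309943.3076 m, Z=6106820.5293 m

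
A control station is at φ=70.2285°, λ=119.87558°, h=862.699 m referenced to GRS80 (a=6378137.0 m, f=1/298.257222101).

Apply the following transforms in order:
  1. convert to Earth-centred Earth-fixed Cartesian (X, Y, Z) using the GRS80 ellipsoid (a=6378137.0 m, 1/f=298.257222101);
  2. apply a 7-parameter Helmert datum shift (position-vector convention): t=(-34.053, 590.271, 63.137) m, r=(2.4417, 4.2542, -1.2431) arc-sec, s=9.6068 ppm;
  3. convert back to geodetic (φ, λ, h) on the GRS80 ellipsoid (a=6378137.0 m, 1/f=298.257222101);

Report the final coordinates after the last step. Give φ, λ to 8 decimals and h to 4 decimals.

φ=70.22540108°, λ=119.86633632°, h=1162.3871 m

start: φ=70.228500°, λ=119.875580°, h=862.699 m
→ ECEF (a=6378137.000, f=1/298.257222101): X=-1078050.9874, Y=1876638.5692, Z=5980522.9225
→ Helmert 7p (PV): X=-1077960.7378, Y=1877182.5696, Z=5980687.9635
→ geod (Bowring, a=6378137.000): φ=70.22540108°, λ=119.86633632°, h=1162.3871 m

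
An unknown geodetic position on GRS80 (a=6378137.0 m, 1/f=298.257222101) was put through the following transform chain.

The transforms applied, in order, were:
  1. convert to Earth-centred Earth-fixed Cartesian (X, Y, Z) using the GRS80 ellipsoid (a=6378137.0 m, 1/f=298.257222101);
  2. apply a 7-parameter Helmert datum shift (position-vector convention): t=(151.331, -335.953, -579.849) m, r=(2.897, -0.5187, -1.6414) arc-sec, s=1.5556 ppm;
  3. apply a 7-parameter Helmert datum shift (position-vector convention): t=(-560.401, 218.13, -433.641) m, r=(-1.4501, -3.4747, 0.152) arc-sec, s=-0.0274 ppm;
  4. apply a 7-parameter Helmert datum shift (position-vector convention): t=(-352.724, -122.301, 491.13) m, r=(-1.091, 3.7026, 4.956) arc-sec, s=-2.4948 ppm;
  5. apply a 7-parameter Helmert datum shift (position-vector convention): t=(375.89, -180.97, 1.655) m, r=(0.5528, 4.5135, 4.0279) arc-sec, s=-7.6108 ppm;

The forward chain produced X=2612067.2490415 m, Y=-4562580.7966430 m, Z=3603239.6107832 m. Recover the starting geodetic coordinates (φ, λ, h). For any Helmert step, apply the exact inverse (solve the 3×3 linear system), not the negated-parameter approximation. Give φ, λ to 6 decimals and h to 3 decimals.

start: X=2612067.2490, Y=-4562580.7966, Z=3603239.6108 m
→ Helmert⁻¹: X=2611543.2927, Y=-4562475.8910, Z=3603334.7531
→ Helmert⁻¹: X=2611728.2351, Y=-4562446.7819, Z=3602875.3617
→ Helmert⁻¹: X=2612346.0448, Y=-4562692.2938, Z=3603233.0173
→ Helmert⁻¹: X=2612236.0184, Y=-4562277.8396, Z=3603864.7686
→ geod (Bowring, a=6378137.000): φ=34.61065800°, λ=-60.20572300°, h=2575.6040 m

φ=34.610658°, λ=-60.205723°, h=2575.604 m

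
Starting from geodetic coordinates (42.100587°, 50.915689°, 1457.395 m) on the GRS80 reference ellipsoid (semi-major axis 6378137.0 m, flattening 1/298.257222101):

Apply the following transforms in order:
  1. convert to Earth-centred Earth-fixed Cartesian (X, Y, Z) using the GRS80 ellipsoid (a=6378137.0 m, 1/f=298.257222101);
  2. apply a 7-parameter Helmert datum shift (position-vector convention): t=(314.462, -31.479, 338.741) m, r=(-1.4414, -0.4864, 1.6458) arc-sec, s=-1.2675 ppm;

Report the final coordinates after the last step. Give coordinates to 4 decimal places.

X=2989043.6779 m, Y=3679759.3065 m, Z=4255191.9180 m

start: φ=42.100587°, λ=50.915689°, h=1457.395 m
→ ECEF (a=6378137.000, f=1/298.257222101): X=2988772.3986, Y=3679741.8685, Z=4254877.2366
→ Helmert 7p (PV): X=2989043.6779, Y=3679759.3065, Z=4255191.9180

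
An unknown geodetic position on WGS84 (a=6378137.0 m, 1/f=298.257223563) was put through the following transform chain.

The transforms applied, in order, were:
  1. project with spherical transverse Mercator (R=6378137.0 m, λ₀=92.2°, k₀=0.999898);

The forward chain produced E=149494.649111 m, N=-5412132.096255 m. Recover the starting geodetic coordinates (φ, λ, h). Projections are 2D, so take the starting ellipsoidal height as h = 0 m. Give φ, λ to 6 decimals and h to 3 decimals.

start: E=149494.6491, N=-5412132.0963 m
→ tm⁻¹: φ=-48.60510700°, λ=94.23117700°

φ=-48.605107°, λ=94.231177°, h=0.000 m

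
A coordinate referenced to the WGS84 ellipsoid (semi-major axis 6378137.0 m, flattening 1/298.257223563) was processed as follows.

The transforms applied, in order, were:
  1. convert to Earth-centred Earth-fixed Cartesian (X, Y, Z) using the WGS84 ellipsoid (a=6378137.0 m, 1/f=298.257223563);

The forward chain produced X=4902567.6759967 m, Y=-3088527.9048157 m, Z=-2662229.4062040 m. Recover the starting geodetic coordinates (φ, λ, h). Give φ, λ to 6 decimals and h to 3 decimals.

φ=-24.822911°, λ=-32.210177°, h=2253.961 m

start: X=4902567.6760, Y=-3088527.9048, Z=-2662229.4062 m
→ geod (Bowring, a=6378137.000): φ=-24.82291100°, λ=-32.21017700°, h=2253.9610 m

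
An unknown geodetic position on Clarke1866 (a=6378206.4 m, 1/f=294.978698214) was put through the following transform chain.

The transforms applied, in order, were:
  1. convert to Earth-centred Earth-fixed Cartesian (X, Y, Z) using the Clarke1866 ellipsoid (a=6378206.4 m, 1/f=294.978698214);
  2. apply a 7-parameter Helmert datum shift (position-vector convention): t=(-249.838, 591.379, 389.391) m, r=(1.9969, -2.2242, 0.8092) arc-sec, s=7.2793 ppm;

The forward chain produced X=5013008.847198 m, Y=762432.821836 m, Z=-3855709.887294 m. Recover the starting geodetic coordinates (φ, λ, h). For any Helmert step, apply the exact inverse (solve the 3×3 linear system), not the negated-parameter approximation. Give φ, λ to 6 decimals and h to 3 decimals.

φ=-37.439512°, λ=8.640289°, h=148.222 m

start: X=5013008.8472, Y=762432.8218, Z=-3855709.8873 m
→ Helmert⁻¹: X=5013183.5994, Y=761778.8978, Z=-3856132.6421
→ geod (Bowring, a=6378206.400): φ=-37.43951200°, λ=8.64028900°, h=148.2220 m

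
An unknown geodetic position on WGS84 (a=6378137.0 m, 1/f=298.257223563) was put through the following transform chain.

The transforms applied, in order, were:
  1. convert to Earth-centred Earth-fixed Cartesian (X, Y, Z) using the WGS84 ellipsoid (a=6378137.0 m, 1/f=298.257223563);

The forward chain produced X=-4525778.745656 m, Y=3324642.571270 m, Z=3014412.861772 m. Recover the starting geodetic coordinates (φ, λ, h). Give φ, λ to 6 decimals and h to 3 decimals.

φ=28.386877°, λ=143.698951°, h=251.796 m

start: X=-4525778.7457, Y=3324642.5713, Z=3014412.8618 m
→ geod (Bowring, a=6378137.000): φ=28.38687700°, λ=143.69895100°, h=251.7960 m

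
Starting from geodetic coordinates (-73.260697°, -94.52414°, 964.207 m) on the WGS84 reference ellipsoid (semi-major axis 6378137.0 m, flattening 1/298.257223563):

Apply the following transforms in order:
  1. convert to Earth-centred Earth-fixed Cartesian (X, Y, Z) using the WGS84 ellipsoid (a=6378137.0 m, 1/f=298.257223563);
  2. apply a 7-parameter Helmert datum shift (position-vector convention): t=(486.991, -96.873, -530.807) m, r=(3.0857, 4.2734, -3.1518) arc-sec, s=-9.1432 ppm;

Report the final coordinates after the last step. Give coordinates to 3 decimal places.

X=-145036.711 m, Y=-1837202.051 m, Z=-6087107.944 m

start: φ=-73.260697°, λ=-94.524140°, h=964.207 m
→ ECEF (a=6378137.000, f=1/298.257223563): X=-145370.8565, Y=-1837215.2513, Z=-6086608.3154
→ Helmert 7p (PV): X=-145036.7108, Y=-1837202.0508, Z=-6087107.9438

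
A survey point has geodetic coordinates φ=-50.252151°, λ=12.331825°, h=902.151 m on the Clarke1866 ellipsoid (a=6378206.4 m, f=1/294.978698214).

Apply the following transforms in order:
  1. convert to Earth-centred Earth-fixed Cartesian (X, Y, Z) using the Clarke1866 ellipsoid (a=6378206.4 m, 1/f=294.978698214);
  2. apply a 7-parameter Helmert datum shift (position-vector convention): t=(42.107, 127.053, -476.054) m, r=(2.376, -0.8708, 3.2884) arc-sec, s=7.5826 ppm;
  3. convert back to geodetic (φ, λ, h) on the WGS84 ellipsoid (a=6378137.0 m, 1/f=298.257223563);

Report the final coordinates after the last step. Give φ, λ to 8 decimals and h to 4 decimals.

start: φ=-50.252151°, λ=12.331825°, h=902.151 m
→ ECEF (a=6378206.400, f=1/294.978698214): X=3992750.3983, Y=872883.8637, Z=-4881259.3896
→ Helmert 7p (PV): X=3992829.4723, Y=873137.4192, Z=-4881745.5447
→ geod (Bowring, a=6378137.000): φ=-50.25193300°, λ=12.33506069°, h=1288.9133 m

φ=-50.25193300°, λ=12.33506069°, h=1288.9133 m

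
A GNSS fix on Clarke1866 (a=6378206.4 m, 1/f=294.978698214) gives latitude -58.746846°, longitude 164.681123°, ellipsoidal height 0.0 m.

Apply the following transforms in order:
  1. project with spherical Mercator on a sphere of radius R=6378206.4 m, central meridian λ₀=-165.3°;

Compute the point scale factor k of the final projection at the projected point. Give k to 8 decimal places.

start: φ=-58.746846°, λ=164.681123°, h=0.000 m
→ into merc (λ₀=-165.3°): φ=-58.74684600°, λ−λ₀=-30.01887700°
scale k = 1.92744957

1.92744957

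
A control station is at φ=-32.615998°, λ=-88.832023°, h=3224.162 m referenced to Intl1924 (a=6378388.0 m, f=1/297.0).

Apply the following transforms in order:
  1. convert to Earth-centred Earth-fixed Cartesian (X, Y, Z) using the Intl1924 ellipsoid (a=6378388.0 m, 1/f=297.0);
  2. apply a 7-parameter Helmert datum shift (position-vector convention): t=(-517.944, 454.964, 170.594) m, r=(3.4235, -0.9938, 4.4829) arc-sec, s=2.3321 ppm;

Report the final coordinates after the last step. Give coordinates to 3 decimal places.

start: φ=-32.615998°, λ=-88.832023°, h=3224.162 m
→ ECEF (a=6378388.000, f=1/297.0): X=109674.1044, Y=-5379380.6398, Z=-3419954.4495
→ Helmert 7p (PV): X=109289.8080, Y=-5378879.0743, Z=-3419880.5878

X=109289.808 m, Y=-5378879.074 m, Z=-3419880.588 m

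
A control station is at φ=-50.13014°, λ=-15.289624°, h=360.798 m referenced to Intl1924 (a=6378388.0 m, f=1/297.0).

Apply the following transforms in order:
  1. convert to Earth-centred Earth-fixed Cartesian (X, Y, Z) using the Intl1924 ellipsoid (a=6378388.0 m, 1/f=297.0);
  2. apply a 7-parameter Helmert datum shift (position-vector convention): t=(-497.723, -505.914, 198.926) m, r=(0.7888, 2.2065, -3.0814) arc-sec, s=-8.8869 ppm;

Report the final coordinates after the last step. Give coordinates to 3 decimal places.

X=3951571.003 m, Y=-1080959.416 m, Z=-4872255.936 m

start: φ=-50.130140°, λ=-15.289624°, h=360.798 m
→ ECEF (a=6378388.000, f=1/297.0): X=3952172.1109, Y=-1080422.6960, Z=-4872451.7536
→ Helmert 7p (PV): X=3951571.0029, Y=-1080959.4165, Z=-4872255.9360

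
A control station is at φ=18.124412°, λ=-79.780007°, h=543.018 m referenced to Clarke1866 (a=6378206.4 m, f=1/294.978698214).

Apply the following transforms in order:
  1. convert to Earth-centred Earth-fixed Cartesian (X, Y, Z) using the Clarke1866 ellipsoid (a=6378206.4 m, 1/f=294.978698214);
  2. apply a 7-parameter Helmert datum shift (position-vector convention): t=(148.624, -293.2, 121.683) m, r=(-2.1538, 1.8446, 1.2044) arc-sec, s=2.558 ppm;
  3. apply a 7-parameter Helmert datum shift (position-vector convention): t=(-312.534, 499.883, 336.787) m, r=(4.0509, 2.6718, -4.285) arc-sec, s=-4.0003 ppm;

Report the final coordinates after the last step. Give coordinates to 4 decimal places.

X=1075756.0377 m, Y=-5967845.1599 m, Z=1971903.1527 m

start: φ=18.124412°, λ=-79.780007°, h=543.018 m
→ ECEF (a=6378206.400, f=1/294.978698214): X=1075967.4681, Y=-5968026.2416, Z=1971525.9843
→ Helmert 7p (PV): X=1076171.3235, Y=-5968307.8386, Z=1971705.4060
→ Helmert 7p (PV): X=1075756.0377, Y=-5967845.1599, Z=1971903.1527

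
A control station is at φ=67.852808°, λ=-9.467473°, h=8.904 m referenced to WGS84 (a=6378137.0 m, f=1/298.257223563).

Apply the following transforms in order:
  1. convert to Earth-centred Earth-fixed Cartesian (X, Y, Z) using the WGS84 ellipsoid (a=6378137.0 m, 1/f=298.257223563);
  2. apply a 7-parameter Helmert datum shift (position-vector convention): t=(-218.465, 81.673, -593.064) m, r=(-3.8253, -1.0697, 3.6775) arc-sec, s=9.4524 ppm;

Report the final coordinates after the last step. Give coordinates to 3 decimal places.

X=2378349.199 m, Y=-396418.405 m, Z=5884414.042 m

start: φ=67.852808°, λ=-9.467473°, h=8.904 m
→ ECEF (a=6378137.000, f=1/298.257223563): X=2378568.6285, Y=-396647.8770, Z=5884931.7877
→ Helmert 7p (PV): X=2378349.1987, Y=-396418.4048, Z=5884414.0420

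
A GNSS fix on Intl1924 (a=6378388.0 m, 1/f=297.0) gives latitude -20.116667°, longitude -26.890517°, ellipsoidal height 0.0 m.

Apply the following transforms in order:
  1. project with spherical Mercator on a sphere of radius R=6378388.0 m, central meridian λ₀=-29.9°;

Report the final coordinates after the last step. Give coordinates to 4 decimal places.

E=335027.2990 m, N=-2286946.8634 m

start: φ=-20.116667°, λ=-26.890517°, h=0.000 m
→ merc (R=6378388.0, λ₀=-29.9°): E=335027.2990, N=-2286946.8634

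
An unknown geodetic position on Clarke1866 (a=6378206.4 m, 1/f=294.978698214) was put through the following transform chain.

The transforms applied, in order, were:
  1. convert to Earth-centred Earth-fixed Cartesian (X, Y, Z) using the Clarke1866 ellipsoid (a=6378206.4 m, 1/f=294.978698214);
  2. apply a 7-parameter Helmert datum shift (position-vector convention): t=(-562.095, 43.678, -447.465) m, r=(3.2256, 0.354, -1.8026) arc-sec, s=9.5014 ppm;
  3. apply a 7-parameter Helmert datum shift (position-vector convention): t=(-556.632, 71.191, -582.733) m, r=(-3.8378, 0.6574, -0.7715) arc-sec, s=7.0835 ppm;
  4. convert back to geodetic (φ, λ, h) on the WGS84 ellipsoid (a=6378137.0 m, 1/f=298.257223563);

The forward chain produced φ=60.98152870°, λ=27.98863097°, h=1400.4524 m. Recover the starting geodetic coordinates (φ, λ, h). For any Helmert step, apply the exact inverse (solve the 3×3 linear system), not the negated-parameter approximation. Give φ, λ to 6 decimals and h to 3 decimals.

φ=60.980828°, λ=27.977748°, h=2761.357 m

start: φ=60.981529°, λ=27.988631°, h=1400.452 m
→ ECEF (a=6378137.000, f=1/298.257223563): X=2739730.5639, Y=1456043.3238, Z=5555569.1087
→ Helmert⁻¹: X=2740244.6314, Y=1455868.6902, Z=5556148.3068
→ Helmert⁻¹: X=2740758.4251, Y=1455922.0259, Z=5556524.9127
→ geod (Bowring, a=6378206.400): φ=60.98082800°, λ=27.97774800°, h=2761.3570 m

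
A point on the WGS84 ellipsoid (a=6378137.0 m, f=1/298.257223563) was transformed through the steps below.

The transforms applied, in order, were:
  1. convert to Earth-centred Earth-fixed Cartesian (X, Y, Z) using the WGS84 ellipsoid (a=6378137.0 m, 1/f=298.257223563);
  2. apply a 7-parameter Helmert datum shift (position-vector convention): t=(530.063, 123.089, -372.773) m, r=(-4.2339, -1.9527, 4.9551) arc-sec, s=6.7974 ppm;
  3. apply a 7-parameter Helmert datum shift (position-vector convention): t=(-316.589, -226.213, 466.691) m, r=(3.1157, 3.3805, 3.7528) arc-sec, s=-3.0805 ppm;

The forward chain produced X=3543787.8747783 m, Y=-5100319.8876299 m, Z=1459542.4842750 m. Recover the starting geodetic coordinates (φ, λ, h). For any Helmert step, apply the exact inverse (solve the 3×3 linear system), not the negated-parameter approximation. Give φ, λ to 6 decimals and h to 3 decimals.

φ=13.310482°, λ=-55.211390°, h=2550.065 m

start: X=3543787.8748, Y=-5100319.8876, Z=1459542.4843 m
→ Helmert⁻¹: X=3543998.6735, Y=-5100151.8234, Z=1459215.4105
→ Helmert⁻¹: X=3543335.8149, Y=-5100355.3228, Z=1459440.0250
→ geod (Bowring, a=6378137.000): φ=13.31048200°, λ=-55.21139000°, h=2550.0650 m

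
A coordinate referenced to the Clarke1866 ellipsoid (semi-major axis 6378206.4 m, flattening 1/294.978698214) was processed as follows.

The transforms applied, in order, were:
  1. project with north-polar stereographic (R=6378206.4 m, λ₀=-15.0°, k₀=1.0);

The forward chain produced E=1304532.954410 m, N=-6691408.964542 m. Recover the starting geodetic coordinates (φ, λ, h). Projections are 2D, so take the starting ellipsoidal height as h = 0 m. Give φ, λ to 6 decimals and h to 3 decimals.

start: E=1304532.9544, N=-6691408.9645 m
→ stereo⁻¹: φ=33.75739300°, λ=-3.96819800°

φ=33.757393°, λ=-3.968198°, h=0.000 m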